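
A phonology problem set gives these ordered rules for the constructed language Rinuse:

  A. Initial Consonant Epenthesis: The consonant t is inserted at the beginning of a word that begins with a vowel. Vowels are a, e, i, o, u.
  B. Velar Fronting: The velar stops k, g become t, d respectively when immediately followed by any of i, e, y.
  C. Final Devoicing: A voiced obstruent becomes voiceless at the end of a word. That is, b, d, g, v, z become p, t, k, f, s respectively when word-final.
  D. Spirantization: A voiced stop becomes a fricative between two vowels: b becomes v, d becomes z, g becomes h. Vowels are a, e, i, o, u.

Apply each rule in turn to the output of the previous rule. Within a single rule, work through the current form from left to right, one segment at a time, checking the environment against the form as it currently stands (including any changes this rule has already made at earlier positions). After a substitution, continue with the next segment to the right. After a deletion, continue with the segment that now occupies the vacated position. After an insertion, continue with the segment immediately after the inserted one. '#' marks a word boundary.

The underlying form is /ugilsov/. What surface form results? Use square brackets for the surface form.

A Initial Consonant Epenthesis: [ugilsov] → [tugilsov]
B Velar Fronting: [tugilsov] → [tudilsov]
C Final Devoicing: [tudilsov] → [tudilsof]
D Spirantization: [tudilsof] → [tuzilsof]

[tuzilsof]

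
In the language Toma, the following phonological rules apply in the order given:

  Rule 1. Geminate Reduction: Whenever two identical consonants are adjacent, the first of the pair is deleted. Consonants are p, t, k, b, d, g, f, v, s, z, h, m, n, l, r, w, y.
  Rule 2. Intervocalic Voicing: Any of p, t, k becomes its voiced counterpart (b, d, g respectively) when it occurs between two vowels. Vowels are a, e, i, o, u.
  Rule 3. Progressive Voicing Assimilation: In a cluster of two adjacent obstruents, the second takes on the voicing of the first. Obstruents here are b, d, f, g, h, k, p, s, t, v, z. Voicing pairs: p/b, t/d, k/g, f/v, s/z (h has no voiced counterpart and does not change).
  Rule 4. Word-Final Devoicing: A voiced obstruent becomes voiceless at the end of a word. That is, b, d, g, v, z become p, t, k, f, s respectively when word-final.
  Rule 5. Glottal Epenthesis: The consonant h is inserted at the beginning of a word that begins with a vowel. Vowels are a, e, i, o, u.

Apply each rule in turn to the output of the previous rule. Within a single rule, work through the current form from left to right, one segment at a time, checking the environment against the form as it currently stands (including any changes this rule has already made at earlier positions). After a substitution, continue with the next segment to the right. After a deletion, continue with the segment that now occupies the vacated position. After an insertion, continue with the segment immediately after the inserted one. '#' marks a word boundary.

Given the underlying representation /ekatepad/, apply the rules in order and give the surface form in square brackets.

Rule 1 Geminate Reduction: no change — [ekatepad]
Rule 2 Intervocalic Voicing: [ekatepad] → [egadebad]
Rule 3 Progressive Voicing Assimilation: no change — [egadebad]
Rule 4 Word-Final Devoicing: [egadebad] → [egadebat]
Rule 5 Glottal Epenthesis: [egadebat] → [hegadebat]

[hegadebat]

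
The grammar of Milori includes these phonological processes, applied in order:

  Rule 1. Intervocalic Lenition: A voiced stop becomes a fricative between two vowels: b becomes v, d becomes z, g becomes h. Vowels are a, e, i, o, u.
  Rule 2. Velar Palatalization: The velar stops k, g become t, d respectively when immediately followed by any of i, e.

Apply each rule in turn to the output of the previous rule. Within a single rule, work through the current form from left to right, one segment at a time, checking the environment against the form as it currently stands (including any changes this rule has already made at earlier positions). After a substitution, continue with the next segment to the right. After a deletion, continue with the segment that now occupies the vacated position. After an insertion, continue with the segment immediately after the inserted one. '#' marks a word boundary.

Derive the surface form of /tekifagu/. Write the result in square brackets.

Rule 1 Intervocalic Lenition: [tekifagu] → [tekifahu]
Rule 2 Velar Palatalization: [tekifahu] → [tetifahu]

[tetifahu]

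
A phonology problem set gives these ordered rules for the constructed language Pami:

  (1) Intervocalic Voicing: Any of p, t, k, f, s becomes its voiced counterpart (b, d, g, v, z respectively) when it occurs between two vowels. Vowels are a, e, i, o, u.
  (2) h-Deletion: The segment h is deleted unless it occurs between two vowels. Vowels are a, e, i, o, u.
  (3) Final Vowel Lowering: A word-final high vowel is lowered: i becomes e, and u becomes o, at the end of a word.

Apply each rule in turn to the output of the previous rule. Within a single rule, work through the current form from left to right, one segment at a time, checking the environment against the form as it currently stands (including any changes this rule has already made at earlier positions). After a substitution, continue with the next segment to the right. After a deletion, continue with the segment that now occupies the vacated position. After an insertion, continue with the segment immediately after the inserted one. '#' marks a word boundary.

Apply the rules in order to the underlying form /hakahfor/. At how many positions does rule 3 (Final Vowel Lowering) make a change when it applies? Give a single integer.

(1) Intervocalic Voicing: [hakahfor] → [hagahfor]
(2) h-Deletion: [hagahfor] → [agafor]
(3) Final Vowel Lowering: no change — [agafor]
Rule 3 changed 0 position(s).

0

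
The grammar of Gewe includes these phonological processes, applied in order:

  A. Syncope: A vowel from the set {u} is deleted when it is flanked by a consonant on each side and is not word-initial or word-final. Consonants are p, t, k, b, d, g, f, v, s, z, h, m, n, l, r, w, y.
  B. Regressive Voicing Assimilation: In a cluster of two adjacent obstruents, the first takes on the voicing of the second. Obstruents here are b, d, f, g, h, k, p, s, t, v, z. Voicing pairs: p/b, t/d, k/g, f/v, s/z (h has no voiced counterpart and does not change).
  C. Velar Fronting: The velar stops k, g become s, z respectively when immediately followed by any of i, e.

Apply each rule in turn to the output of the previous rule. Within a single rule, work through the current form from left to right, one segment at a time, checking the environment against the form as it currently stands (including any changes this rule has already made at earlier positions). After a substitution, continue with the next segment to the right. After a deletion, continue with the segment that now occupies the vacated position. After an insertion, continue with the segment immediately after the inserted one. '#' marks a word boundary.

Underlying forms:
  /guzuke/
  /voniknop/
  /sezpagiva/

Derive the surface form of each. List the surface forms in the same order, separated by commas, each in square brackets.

/guzuke/:
  A Syncope: [guzuke] → [gzke]
  B Regressive Voicing Assimilation: [gzke] → [gske]
  C Velar Fronting: [gske] → [gsse]
/voniknop/:
  A Syncope: no change — [voniknop]
  B Regressive Voicing Assimilation: no change — [voniknop]
  C Velar Fronting: no change — [voniknop]
/sezpagiva/:
  A Syncope: no change — [sezpagiva]
  B Regressive Voicing Assimilation: [sezpagiva] → [sespagiva]
  C Velar Fronting: [sespagiva] → [sespaziva]

[gsse], [voniknop], [sespaziva]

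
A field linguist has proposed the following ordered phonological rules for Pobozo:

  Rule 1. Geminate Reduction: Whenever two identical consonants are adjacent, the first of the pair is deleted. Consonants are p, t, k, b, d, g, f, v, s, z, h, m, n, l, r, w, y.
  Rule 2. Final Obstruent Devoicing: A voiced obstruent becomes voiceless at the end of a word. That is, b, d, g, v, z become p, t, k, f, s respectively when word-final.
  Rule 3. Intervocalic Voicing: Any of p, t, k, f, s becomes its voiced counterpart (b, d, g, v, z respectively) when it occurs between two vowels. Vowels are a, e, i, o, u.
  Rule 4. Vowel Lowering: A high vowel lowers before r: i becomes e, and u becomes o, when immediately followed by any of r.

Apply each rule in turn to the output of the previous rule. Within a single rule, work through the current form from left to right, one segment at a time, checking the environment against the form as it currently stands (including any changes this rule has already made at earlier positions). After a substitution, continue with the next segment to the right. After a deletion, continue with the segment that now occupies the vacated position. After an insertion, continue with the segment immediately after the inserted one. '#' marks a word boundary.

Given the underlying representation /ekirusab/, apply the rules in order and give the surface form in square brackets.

[egeruzap]

Rule 1 Geminate Reduction: no change — [ekirusab]
Rule 2 Final Obstruent Devoicing: [ekirusab] → [ekirusap]
Rule 3 Intervocalic Voicing: [ekirusap] → [egiruzap]
Rule 4 Vowel Lowering: [egiruzap] → [egeruzap]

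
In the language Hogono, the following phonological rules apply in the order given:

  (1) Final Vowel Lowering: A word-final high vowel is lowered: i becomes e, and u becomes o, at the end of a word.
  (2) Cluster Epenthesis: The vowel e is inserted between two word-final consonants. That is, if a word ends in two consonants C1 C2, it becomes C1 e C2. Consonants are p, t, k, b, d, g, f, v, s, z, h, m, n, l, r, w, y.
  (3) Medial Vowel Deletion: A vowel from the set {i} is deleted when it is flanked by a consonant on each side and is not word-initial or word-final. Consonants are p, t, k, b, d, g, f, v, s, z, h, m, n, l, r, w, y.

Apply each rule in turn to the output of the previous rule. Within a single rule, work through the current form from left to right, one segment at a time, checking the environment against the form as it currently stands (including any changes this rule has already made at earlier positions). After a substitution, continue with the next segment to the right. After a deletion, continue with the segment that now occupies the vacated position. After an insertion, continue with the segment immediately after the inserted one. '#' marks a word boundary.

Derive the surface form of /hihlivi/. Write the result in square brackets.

(1) Final Vowel Lowering: [hihlivi] → [hihlive]
(2) Cluster Epenthesis: no change — [hihlive]
(3) Medial Vowel Deletion: [hihlive] → [hhlve]

[hhlve]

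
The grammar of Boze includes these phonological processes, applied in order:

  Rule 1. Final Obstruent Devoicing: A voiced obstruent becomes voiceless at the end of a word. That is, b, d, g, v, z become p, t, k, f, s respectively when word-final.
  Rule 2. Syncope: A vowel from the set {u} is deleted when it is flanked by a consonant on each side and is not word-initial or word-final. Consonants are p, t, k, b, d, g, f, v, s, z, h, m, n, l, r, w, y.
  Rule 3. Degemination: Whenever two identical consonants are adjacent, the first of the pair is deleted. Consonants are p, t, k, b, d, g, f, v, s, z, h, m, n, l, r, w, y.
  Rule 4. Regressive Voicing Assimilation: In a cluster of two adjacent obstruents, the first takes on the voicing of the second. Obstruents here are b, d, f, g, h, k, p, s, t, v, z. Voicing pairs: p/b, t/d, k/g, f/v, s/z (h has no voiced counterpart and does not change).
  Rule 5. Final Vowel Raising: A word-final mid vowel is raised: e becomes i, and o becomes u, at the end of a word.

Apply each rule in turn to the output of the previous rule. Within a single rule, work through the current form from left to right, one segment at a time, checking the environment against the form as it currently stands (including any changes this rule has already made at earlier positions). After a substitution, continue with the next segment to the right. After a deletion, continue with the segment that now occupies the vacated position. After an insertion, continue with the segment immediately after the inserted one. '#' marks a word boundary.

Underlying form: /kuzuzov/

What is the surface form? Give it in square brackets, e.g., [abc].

Rule 1 Final Obstruent Devoicing: [kuzuzov] → [kuzuzof]
Rule 2 Syncope: [kuzuzof] → [kzzof]
Rule 3 Degemination: [kzzof] → [kzof]
Rule 4 Regressive Voicing Assimilation: [kzof] → [gzof]
Rule 5 Final Vowel Raising: no change — [gzof]

[gzof]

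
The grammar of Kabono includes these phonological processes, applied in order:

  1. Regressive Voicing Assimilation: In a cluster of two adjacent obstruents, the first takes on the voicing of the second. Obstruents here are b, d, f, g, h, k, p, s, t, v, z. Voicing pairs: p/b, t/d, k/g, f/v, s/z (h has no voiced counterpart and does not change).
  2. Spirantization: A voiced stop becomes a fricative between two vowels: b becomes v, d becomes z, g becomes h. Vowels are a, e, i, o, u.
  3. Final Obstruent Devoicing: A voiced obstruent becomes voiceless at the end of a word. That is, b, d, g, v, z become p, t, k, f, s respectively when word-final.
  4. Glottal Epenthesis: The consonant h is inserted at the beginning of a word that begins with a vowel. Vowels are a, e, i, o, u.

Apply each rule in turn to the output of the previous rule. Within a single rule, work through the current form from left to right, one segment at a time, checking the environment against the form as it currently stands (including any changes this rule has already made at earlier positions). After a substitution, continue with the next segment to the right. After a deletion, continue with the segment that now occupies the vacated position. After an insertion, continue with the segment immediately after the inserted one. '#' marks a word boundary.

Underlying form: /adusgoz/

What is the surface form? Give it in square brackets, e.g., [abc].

1 Regressive Voicing Assimilation: [adusgoz] → [aduzgoz]
2 Spirantization: [aduzgoz] → [azuzgoz]
3 Final Obstruent Devoicing: [azuzgoz] → [azuzgos]
4 Glottal Epenthesis: [azuzgos] → [hazuzgos]

[hazuzgos]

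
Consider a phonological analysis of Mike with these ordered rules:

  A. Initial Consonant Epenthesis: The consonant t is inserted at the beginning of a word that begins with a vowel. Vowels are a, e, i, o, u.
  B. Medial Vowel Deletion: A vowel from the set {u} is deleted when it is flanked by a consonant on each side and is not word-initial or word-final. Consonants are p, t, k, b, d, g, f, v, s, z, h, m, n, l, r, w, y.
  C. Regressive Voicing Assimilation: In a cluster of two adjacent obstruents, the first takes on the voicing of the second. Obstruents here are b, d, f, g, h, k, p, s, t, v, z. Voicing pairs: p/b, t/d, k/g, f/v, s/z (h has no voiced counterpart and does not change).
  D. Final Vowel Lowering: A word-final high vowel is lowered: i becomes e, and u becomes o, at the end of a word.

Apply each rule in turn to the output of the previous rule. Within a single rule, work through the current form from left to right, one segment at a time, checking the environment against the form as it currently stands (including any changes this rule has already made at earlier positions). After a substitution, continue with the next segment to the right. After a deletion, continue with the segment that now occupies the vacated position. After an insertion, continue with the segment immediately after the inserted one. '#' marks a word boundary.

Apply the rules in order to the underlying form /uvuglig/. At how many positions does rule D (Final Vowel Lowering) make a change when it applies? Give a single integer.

0

A Initial Consonant Epenthesis: [uvuglig] → [tuvuglig]
B Medial Vowel Deletion: [tuvuglig] → [tvglig]
C Regressive Voicing Assimilation: [tvglig] → [dvglig]
D Final Vowel Lowering: no change — [dvglig]
Rule D changed 0 position(s).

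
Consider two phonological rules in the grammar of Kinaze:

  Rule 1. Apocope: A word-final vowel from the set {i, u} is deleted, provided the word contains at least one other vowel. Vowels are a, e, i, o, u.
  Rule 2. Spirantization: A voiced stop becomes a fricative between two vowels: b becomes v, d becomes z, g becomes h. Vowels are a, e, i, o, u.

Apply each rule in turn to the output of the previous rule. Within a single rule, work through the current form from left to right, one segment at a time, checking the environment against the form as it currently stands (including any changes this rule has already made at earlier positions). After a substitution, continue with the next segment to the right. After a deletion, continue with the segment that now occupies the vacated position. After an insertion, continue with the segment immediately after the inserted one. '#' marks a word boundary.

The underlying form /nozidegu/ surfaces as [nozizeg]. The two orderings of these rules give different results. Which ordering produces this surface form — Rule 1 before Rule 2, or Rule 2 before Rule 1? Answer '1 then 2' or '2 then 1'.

1 then 2

Order 1 then 2:
  1 Apocope: [nozidegu] → [nozideg]
  2 Spirantization: [nozideg] → [nozizeg]
  result: [nozizeg]
Order 2 then 1:
  2 Spirantization: [nozidegu] → [nozizehu]
  1 Apocope: [nozizehu] → [nozizeh]
  result: [nozizeh]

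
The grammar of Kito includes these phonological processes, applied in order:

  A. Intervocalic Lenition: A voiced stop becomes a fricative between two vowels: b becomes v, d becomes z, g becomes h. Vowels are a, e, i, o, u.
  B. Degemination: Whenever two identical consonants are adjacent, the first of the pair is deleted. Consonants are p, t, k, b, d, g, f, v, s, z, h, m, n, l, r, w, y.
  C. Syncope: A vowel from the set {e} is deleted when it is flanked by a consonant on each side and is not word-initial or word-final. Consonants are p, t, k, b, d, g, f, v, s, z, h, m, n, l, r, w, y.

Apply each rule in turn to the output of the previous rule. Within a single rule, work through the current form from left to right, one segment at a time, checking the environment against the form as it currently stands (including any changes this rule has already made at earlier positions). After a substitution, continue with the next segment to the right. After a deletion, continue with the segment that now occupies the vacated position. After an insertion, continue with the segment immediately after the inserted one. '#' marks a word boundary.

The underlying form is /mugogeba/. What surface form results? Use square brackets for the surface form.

[muhohva]

A Intervocalic Lenition: [mugogeba] → [muhoheva]
B Degemination: no change — [muhoheva]
C Syncope: [muhoheva] → [muhohva]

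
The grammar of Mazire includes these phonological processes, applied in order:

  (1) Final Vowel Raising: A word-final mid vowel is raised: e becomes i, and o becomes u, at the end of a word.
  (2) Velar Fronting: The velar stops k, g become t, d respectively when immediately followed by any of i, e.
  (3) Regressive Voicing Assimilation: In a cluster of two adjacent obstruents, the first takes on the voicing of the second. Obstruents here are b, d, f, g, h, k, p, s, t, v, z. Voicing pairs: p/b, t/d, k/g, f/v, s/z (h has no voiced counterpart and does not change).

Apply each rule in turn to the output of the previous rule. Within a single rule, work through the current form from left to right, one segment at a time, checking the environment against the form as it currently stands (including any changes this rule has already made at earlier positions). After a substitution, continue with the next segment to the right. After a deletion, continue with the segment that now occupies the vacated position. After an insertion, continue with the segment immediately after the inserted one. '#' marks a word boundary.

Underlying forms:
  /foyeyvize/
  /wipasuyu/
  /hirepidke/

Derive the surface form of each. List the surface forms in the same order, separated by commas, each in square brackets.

/foyeyvize/:
  (1) Final Vowel Raising: [foyeyvize] → [foyeyvizi]
  (2) Velar Fronting: no change — [foyeyvizi]
  (3) Regressive Voicing Assimilation: no change — [foyeyvizi]
/wipasuyu/:
  (1) Final Vowel Raising: no change — [wipasuyu]
  (2) Velar Fronting: no change — [wipasuyu]
  (3) Regressive Voicing Assimilation: no change — [wipasuyu]
/hirepidke/:
  (1) Final Vowel Raising: [hirepidke] → [hirepidki]
  (2) Velar Fronting: [hirepidki] → [hirepidti]
  (3) Regressive Voicing Assimilation: [hirepidti] → [hirepitti]

[foyeyvizi], [wipasuyu], [hirepitti]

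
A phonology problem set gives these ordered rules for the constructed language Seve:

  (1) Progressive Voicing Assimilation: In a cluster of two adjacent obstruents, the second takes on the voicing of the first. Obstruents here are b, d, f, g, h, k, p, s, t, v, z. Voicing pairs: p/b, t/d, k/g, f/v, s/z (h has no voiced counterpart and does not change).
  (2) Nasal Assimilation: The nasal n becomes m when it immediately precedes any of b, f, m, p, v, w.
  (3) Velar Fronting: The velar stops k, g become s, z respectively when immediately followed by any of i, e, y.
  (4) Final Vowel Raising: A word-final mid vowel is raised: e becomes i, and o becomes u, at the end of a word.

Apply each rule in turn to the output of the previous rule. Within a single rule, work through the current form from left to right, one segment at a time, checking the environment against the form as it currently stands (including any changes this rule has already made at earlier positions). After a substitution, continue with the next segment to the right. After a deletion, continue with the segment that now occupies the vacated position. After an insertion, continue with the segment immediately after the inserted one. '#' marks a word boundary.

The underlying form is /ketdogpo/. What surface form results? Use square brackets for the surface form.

[settogbu]

(1) Progressive Voicing Assimilation: [ketdogpo] → [kettogbo]
(2) Nasal Assimilation: no change — [kettogbo]
(3) Velar Fronting: [kettogbo] → [settogbo]
(4) Final Vowel Raising: [settogbo] → [settogbu]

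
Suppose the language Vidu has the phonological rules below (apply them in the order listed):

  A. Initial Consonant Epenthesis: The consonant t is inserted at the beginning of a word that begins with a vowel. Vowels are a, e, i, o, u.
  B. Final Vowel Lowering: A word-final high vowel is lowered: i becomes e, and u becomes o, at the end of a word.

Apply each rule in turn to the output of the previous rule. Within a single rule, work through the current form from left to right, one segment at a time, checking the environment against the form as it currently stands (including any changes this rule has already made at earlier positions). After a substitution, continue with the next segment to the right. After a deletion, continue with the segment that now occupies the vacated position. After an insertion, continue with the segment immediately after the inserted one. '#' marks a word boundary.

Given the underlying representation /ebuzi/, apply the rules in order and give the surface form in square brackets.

A Initial Consonant Epenthesis: [ebuzi] → [tebuzi]
B Final Vowel Lowering: [tebuzi] → [tebuze]

[tebuze]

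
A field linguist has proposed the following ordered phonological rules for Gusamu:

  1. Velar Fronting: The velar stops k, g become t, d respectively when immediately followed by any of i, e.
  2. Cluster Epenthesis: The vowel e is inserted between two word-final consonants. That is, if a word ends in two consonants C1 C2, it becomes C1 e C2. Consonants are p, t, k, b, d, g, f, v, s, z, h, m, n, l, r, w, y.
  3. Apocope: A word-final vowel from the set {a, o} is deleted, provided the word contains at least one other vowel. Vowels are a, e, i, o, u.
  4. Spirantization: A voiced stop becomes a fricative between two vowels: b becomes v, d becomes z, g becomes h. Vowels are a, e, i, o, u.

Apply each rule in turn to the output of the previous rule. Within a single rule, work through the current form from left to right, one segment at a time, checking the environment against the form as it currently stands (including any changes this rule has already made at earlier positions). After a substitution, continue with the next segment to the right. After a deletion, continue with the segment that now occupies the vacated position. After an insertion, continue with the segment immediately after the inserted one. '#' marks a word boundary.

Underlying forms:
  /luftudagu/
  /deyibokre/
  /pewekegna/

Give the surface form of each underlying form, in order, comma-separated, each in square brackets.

/luftudagu/:
  1 Velar Fronting: no change — [luftudagu]
  2 Cluster Epenthesis: no change — [luftudagu]
  3 Apocope: no change — [luftudagu]
  4 Spirantization: [luftudagu] → [luftuzahu]
/deyibokre/:
  1 Velar Fronting: no change — [deyibokre]
  2 Cluster Epenthesis: no change — [deyibokre]
  3 Apocope: no change — [deyibokre]
  4 Spirantization: [deyibokre] → [deyivokre]
/pewekegna/:
  1 Velar Fronting: [pewekegna] → [pewetegna]
  2 Cluster Epenthesis: no change — [pewetegna]
  3 Apocope: [pewetegna] → [pewetegn]
  4 Spirantization: no change — [pewetegn]

[luftuzahu], [deyivokre], [pewetegn]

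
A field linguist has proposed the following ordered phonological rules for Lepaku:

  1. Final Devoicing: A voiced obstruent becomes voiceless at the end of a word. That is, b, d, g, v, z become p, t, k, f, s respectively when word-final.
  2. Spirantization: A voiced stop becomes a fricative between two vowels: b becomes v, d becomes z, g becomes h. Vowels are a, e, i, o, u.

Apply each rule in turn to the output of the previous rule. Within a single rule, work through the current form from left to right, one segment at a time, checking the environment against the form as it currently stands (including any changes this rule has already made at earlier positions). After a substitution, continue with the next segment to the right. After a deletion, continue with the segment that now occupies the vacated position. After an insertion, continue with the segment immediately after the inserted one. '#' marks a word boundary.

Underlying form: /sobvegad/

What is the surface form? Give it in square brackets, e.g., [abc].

[sobvehat]

1 Final Devoicing: [sobvegad] → [sobvegat]
2 Spirantization: [sobvegat] → [sobvehat]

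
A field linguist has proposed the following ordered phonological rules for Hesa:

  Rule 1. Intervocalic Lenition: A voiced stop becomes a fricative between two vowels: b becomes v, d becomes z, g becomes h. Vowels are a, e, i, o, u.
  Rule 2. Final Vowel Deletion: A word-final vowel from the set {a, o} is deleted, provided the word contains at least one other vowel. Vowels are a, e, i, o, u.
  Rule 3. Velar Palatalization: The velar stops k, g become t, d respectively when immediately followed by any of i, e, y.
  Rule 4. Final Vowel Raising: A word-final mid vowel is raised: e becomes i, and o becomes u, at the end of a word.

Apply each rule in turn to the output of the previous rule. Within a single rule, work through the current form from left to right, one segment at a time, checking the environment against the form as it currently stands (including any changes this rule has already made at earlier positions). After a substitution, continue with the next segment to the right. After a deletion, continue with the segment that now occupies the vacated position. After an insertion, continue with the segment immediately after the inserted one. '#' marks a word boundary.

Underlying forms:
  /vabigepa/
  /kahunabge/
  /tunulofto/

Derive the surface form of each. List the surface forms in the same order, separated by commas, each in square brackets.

[vavihep], [kahunabdi], [tunuloft]

/vabigepa/:
  Rule 1 Intervocalic Lenition: [vabigepa] → [vavihepa]
  Rule 2 Final Vowel Deletion: [vavihepa] → [vavihep]
  Rule 3 Velar Palatalization: no change — [vavihep]
  Rule 4 Final Vowel Raising: no change — [vavihep]
/kahunabge/:
  Rule 1 Intervocalic Lenition: no change — [kahunabge]
  Rule 2 Final Vowel Deletion: no change — [kahunabge]
  Rule 3 Velar Palatalization: [kahunabge] → [kahunabde]
  Rule 4 Final Vowel Raising: [kahunabde] → [kahunabdi]
/tunulofto/:
  Rule 1 Intervocalic Lenition: no change — [tunulofto]
  Rule 2 Final Vowel Deletion: [tunulofto] → [tunuloft]
  Rule 3 Velar Palatalization: no change — [tunuloft]
  Rule 4 Final Vowel Raising: no change — [tunuloft]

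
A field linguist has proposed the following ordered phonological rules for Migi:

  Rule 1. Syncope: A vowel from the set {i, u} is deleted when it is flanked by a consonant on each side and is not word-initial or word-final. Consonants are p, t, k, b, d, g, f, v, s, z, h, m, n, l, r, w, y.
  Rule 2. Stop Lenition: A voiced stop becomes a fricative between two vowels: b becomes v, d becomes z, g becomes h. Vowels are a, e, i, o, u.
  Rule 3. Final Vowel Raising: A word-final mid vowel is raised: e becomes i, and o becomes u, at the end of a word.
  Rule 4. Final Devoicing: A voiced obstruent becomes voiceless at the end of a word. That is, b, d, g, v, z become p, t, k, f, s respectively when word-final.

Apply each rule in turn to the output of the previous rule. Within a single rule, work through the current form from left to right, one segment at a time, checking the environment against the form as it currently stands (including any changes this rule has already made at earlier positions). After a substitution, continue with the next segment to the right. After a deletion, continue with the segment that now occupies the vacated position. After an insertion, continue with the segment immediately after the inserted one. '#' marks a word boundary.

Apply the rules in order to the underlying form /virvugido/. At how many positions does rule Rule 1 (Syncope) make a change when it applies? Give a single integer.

Rule 1 Syncope: [virvugido] → [vrvgdo]
Rule 2 Stop Lenition: no change — [vrvgdo]
Rule 3 Final Vowel Raising: [vrvgdo] → [vrvgdu]
Rule 4 Final Devoicing: no change — [vrvgdu]
Rule Rule 1 changed 3 position(s).

3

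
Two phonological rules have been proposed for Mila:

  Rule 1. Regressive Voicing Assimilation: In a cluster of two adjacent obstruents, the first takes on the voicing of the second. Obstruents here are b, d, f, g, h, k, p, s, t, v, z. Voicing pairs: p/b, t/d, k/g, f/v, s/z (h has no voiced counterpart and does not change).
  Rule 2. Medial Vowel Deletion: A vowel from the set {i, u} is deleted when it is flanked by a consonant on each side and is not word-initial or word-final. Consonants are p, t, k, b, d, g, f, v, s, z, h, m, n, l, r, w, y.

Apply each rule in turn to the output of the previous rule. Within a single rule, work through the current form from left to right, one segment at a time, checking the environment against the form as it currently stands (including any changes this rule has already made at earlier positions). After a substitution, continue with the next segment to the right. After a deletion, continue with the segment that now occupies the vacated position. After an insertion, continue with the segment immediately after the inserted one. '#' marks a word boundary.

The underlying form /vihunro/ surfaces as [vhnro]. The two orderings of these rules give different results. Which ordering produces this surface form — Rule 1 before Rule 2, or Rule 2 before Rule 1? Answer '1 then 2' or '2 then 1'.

1 then 2

Order 1 then 2:
  1 Regressive Voicing Assimilation: no change — [vihunro]
  2 Medial Vowel Deletion: [vihunro] → [vhnro]
  result: [vhnro]
Order 2 then 1:
  2 Medial Vowel Deletion: [vihunro] → [vhnro]
  1 Regressive Voicing Assimilation: [vhnro] → [fhnro]
  result: [fhnro]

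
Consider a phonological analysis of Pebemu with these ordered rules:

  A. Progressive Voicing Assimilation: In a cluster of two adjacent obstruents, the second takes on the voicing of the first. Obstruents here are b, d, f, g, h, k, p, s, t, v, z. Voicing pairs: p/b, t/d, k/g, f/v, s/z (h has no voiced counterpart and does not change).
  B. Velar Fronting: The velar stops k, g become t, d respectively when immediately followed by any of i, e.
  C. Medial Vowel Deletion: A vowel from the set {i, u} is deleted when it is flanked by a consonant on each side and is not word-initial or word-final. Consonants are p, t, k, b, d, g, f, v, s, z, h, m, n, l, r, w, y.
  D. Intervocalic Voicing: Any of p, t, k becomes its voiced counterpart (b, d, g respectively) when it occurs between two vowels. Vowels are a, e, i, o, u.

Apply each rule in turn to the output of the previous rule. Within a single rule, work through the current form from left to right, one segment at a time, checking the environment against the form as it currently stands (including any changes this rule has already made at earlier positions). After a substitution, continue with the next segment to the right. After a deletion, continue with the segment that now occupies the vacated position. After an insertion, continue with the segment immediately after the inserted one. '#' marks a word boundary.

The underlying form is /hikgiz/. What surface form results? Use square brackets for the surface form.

A Progressive Voicing Assimilation: [hikgiz] → [hikkiz]
B Velar Fronting: [hikkiz] → [hiktiz]
C Medial Vowel Deletion: [hiktiz] → [hktz]
D Intervocalic Voicing: no change — [hktz]

[hktz]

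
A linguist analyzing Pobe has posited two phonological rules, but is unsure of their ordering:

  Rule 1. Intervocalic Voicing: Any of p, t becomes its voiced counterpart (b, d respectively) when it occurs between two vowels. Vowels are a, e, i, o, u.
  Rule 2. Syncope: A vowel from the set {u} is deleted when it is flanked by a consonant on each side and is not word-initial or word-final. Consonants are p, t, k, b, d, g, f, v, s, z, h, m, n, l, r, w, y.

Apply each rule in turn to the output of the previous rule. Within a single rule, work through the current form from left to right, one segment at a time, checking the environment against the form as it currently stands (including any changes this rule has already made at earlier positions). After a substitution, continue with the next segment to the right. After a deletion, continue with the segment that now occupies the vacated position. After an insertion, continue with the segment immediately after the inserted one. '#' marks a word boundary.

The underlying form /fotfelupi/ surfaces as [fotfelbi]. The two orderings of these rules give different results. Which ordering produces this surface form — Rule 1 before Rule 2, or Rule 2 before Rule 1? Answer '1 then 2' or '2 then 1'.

Order 1 then 2:
  1 Intervocalic Voicing: [fotfelupi] → [fotfelubi]
  2 Syncope: [fotfelubi] → [fotfelbi]
  result: [fotfelbi]
Order 2 then 1:
  2 Syncope: [fotfelupi] → [fotfelpi]
  1 Intervocalic Voicing: no change — [fotfelpi]
  result: [fotfelpi]

1 then 2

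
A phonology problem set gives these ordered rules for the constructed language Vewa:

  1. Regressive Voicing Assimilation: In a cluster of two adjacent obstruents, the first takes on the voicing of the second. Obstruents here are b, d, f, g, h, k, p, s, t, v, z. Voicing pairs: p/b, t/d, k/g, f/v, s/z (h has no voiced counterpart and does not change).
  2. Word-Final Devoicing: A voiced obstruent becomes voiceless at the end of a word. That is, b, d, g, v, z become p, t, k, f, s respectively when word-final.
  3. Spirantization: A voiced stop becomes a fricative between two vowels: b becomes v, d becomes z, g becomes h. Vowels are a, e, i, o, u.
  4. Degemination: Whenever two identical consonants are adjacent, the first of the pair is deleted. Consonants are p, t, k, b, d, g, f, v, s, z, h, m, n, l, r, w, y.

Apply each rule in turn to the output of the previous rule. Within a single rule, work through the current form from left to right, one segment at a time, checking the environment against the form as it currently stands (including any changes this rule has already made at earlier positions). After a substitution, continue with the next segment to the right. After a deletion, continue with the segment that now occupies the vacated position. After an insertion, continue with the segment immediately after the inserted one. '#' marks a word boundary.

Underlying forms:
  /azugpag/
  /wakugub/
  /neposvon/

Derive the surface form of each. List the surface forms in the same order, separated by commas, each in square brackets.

[azukpak], [wakuhup], [nepozvon]

/azugpag/:
  1 Regressive Voicing Assimilation: [azugpag] → [azukpag]
  2 Word-Final Devoicing: [azukpag] → [azukpak]
  3 Spirantization: no change — [azukpak]
  4 Degemination: no change — [azukpak]
/wakugub/:
  1 Regressive Voicing Assimilation: no change — [wakugub]
  2 Word-Final Devoicing: [wakugub] → [wakugup]
  3 Spirantization: [wakugup] → [wakuhup]
  4 Degemination: no change — [wakuhup]
/neposvon/:
  1 Regressive Voicing Assimilation: [neposvon] → [nepozvon]
  2 Word-Final Devoicing: no change — [nepozvon]
  3 Spirantization: no change — [nepozvon]
  4 Degemination: no change — [nepozvon]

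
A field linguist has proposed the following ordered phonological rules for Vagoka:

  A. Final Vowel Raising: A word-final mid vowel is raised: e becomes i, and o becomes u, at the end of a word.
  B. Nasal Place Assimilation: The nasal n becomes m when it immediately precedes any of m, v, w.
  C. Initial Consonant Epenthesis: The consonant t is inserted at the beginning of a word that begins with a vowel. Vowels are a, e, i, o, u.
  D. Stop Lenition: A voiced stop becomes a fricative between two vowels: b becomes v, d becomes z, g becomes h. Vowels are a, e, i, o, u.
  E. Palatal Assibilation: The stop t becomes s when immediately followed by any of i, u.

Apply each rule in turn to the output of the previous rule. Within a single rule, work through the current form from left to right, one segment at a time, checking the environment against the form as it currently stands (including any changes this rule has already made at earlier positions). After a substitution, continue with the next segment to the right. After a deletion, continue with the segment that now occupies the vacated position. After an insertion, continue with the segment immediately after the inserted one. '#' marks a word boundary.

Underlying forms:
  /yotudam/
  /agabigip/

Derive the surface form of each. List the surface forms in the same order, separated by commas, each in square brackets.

[yosuzam], [tahavihip]

/yotudam/:
  A Final Vowel Raising: no change — [yotudam]
  B Nasal Place Assimilation: no change — [yotudam]
  C Initial Consonant Epenthesis: no change — [yotudam]
  D Stop Lenition: [yotudam] → [yotuzam]
  E Palatal Assibilation: [yotuzam] → [yosuzam]
/agabigip/:
  A Final Vowel Raising: no change — [agabigip]
  B Nasal Place Assimilation: no change — [agabigip]
  C Initial Consonant Epenthesis: [agabigip] → [tagabigip]
  D Stop Lenition: [tagabigip] → [tahavihip]
  E Palatal Assibilation: no change — [tahavihip]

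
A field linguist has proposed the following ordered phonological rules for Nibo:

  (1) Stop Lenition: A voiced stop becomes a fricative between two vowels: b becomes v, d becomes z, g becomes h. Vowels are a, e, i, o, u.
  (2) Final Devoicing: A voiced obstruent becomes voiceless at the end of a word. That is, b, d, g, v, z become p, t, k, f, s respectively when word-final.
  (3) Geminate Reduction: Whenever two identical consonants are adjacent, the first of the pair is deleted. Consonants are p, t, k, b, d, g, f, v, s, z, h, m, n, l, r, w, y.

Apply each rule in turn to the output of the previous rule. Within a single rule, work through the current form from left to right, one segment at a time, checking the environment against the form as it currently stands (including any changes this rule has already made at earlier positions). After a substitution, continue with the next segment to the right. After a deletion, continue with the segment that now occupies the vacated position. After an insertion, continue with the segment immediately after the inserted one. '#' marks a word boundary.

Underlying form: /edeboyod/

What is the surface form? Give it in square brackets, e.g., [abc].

(1) Stop Lenition: [edeboyod] → [ezevoyod]
(2) Final Devoicing: [ezevoyod] → [ezevoyot]
(3) Geminate Reduction: no change — [ezevoyot]

[ezevoyot]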